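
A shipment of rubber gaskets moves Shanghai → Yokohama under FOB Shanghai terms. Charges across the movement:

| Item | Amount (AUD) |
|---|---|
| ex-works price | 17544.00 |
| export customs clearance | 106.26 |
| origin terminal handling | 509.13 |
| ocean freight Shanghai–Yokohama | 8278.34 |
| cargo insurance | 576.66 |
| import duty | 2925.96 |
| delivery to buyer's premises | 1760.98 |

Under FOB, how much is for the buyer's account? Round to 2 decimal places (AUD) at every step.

FOB: the seller bears costs until goods are on board at the origin port; the buyer bears freight, insurance and all costs thereafter.
Seller's account: goods 17544.00 + export clearance 106.26 + origin terminal 509.13 = 18159.39
Buyer's account: freight 8278.34 + insurance 576.66 + duty 2925.96 + delivery 1760.98 = 13541.94

Buyer's account: AUD 13541.94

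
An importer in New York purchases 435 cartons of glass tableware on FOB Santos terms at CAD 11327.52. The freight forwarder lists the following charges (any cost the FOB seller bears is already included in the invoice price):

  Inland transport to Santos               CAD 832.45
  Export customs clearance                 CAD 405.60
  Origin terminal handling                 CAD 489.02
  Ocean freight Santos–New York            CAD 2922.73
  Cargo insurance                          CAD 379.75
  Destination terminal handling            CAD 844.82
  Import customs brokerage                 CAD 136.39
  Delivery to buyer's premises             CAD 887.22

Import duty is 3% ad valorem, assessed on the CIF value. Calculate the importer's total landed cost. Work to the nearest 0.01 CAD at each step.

FOB: the seller bears costs until goods are on board at the origin port; the buyer bears freight, insurance and all costs thereafter.
Already in the invoice (seller's account under FOB): inland to port, export clearance, origin terminal — exclude.
CIF value = FOB price + freight + insurance = 11327.52 + 2922.73 + 379.75 = 14630.00
Import duty = 14630.00 × 3% = 438.90
Buyer bears: freight 2922.73 + insurance 379.75 + destination terminal 844.82 + brokerage 136.39 + delivery 887.22 + duty 438.90 = 5609.81
Landed cost = invoice 11327.52 + 5609.81 = 16937.33

Total landed cost: CAD 16937.33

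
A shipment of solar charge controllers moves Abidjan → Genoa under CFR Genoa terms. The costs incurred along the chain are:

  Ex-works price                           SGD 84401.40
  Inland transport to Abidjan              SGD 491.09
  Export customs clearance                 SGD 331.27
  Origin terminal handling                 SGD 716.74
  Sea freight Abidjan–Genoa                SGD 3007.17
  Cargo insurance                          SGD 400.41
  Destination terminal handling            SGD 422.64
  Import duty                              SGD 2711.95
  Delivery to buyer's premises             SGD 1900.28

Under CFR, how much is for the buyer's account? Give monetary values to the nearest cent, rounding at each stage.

Buyer's account: SGD 5435.28

CFR: the seller pays costs through ocean freight to the destination port, but not insurance.
Seller's account: goods 84401.40 + inland to port 491.09 + export clearance 331.27 + origin terminal 716.74 + freight 3007.17 = 88947.67
Buyer's account: insurance 400.41 + destination terminal 422.64 + duty 2711.95 + delivery 1900.28 = 5435.28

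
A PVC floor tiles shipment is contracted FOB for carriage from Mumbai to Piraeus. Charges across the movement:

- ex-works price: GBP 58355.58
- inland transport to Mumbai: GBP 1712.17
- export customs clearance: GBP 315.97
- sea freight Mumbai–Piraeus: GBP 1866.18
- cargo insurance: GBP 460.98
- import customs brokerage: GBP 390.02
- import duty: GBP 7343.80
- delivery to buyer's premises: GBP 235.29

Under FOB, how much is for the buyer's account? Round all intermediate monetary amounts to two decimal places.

FOB: the seller bears costs until goods are on board at the origin port; the buyer bears freight, insurance and all costs thereafter.
Seller's account: goods 58355.58 + inland to port 1712.17 + export clearance 315.97 = 60383.72
Buyer's account: freight 1866.18 + insurance 460.98 + brokerage 390.02 + duty 7343.80 + delivery 235.29 = 10296.27

Buyer's account: GBP 10296.27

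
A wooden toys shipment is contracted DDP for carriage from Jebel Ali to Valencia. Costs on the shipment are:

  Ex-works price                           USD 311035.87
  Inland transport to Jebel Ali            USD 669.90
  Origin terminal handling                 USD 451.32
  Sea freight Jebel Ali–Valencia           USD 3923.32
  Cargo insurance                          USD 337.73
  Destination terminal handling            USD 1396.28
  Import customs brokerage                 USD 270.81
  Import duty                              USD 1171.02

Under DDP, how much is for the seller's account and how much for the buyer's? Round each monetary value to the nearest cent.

Seller: USD 319256.25; buyer: USD 0.00

DDP: the seller bears all costs including import duty.
Seller's account: goods 311035.87 + inland to port 669.90 + origin terminal 451.32 + freight 3923.32 + insurance 337.73 + destination terminal 1396.28 + brokerage 270.81 + duty 1171.02 = 319256.25
Buyer's account: 0.00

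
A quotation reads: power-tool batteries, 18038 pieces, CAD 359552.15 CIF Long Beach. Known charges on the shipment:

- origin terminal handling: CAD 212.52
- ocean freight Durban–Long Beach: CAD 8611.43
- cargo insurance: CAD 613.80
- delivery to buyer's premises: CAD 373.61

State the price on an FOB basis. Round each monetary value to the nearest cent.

Not relevant to the conversion: origin terminal — on the seller under both CIF and FOB; already in the CIF price and stays in the FOB price. delivery — on the buyer under both terms; not part of either seller's price.
From CIF to FOB, the seller no longer bears: freight, insurance.
FOB price = 359552.15 − 8611.43 − 613.80 = 350326.92

FOB price: CAD 350326.92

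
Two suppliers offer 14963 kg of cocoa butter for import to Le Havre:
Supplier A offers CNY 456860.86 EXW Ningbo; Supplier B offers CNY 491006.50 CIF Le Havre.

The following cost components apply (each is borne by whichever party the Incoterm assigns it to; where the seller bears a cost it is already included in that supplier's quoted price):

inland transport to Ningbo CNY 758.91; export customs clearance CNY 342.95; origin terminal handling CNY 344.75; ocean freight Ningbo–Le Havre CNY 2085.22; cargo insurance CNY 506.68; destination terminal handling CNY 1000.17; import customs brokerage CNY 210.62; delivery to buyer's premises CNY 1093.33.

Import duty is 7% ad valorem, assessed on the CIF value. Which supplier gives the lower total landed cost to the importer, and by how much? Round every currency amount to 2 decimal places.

Supplier A is cheaper by CNY 32214.63

Supplier A (EXW):
CIF value = EXW price + inland to port + export clearance + origin terminal + freight + insurance = 456860.86 + 758.91 + 342.95 + 344.75 + 2085.22 + 506.68 = 460899.37
Import duty = 460899.37 × 7% = 32262.96
Buyer bears (A): 758.91 + 342.95 + 344.75 + 2085.22 + 506.68 + 1000.17 + 210.62 + 1093.33 = 6342.63
Landed cost (A) = invoice 456860.86 + 6342.63 + duty 32262.96 = 495466.45
Supplier B (CIF):
The CIF price already equals the CIF value: 491006.50
Import duty = 491006.50 × 7% = 34370.46
Buyer bears (B): 1000.17 + 210.62 + 1093.33 = 2304.12
Landed cost (B) = invoice 491006.50 + 2304.12 + duty 34370.46 = 527681.08
Difference = |495466.45 − 527681.08| = 32214.63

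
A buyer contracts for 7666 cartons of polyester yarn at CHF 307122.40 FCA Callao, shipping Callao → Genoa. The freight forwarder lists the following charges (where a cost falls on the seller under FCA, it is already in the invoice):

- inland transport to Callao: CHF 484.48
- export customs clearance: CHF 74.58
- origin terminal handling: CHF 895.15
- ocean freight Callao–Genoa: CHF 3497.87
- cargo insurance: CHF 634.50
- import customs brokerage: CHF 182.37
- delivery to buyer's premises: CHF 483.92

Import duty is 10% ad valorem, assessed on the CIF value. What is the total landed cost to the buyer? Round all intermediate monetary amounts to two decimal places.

FCA: the seller delivers export-cleared goods to the carrier; the buyer bears costs from that point.
Already in the invoice (seller's account under FCA): inland to port, export clearance — exclude.
CIF value = FCA price + origin terminal + freight + insurance = 307122.40 + 895.15 + 3497.87 + 634.50 = 312149.92
Import duty = 312149.92 × 10% = 31214.99
Buyer bears: origin terminal 895.15 + freight 3497.87 + insurance 634.50 + brokerage 182.37 + delivery 483.92 + duty 31214.99 = 36908.80
Landed cost = invoice 307122.40 + 36908.80 = 344031.20

Total landed cost: CHF 344031.20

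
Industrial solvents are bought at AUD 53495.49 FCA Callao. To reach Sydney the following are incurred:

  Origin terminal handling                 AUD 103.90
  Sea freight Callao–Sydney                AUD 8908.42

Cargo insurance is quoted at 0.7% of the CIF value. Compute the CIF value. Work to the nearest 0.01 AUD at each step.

CIF value: AUD 62948.45

Let C be the CIF value. C = FCA price + pre-shipment costs + freight + 0.7% × C
C − 0.7% × C = 53495.49 + 103.90 + 8908.42
0.993 × C = 62507.81
C = 62507.81 / 0.993 = 62948.45
Insurance premium = 0.7% × 62948.45 = 440.64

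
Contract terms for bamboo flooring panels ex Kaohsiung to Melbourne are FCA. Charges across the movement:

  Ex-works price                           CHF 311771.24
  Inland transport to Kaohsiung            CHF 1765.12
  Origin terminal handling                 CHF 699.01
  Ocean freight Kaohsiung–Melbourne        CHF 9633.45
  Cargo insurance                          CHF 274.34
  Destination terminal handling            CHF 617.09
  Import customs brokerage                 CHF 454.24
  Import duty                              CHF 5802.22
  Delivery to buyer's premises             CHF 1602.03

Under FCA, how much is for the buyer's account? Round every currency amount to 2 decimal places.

FCA: the seller delivers export-cleared goods to the carrier; the buyer bears costs from that point.
Seller's account: goods 311771.24 + inland to port 1765.12 = 313536.36
Buyer's account: origin terminal 699.01 + freight 9633.45 + insurance 274.34 + destination terminal 617.09 + brokerage 454.24 + duty 5802.22 + delivery 1602.03 = 19082.38

Buyer's account: CHF 19082.38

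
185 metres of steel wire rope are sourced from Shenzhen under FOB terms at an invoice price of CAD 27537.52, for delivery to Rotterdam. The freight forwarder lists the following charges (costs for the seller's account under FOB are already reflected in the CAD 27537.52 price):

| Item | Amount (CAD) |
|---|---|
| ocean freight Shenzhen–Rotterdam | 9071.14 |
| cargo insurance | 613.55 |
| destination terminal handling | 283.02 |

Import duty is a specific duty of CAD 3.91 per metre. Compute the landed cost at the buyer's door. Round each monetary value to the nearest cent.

FOB: the seller bears costs until goods are on board at the origin port; the buyer bears freight, insurance and all costs thereafter.
CIF value = FOB price + freight + insurance = 27537.52 + 9071.14 + 613.55 = 37222.21
Import duty = 185 × 3.91 = 723.35
Buyer bears: freight 9071.14 + insurance 613.55 + destination terminal 283.02 + duty 723.35 = 10691.06
Landed cost = invoice 27537.52 + 10691.06 = 38228.58

Total landed cost: CAD 38228.58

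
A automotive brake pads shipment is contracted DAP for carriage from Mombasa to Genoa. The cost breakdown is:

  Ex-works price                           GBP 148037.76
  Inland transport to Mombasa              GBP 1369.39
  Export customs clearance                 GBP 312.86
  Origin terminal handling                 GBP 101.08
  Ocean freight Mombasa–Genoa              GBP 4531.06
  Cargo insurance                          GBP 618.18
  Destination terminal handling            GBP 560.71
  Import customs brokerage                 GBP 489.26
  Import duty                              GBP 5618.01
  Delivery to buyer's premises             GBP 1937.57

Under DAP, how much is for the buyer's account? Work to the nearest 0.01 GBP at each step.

DAP: the seller bears all costs to the named destination except import duty and clearance.
Seller's account: goods 148037.76 + inland to port 1369.39 + export clearance 312.86 + origin terminal 101.08 + freight 4531.06 + insurance 618.18 + destination terminal 560.71 + delivery 1937.57 = 157468.61
Buyer's account: brokerage 489.26 + duty 5618.01 = 6107.27

Buyer's account: GBP 6107.27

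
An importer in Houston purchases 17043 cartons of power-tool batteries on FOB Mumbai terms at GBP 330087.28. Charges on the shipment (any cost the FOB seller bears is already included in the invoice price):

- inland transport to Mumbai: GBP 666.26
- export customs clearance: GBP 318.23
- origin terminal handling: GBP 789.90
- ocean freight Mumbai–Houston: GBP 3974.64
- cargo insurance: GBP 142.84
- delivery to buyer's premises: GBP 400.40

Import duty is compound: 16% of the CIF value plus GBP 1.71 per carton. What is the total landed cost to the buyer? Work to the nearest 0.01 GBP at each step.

Total landed cost: GBP 417221.45

FOB: the seller bears costs until goods are on board at the origin port; the buyer bears freight, insurance and all costs thereafter.
Already in the invoice (seller's account under FOB): inland to port, export clearance, origin terminal — exclude.
CIF value = FOB price + freight + insurance = 330087.28 + 3974.64 + 142.84 = 334204.76
Ad valorem component: 334204.76 × 16% = 53472.76
Specific component: 17043 × 1.71 = 29143.53
Import duty = 53472.76 + 29143.53 = 82616.29
Buyer bears: freight 3974.64 + insurance 142.84 + delivery 400.40 + duty 82616.29 = 87134.17
Landed cost = invoice 330087.28 + 87134.17 = 417221.45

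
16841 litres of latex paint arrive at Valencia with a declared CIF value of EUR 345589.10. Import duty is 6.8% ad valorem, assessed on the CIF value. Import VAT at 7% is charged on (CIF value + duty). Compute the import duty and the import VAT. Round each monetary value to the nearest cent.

Import duty: EUR 23500.06; import VAT: EUR 25836.24

Import duty = 345589.10 × 6.8% = 23500.06
VAT base = CIF + duty = 345589.10 + 23500.06 = 369089.16
Import VAT = 369089.16 × 7% = 25836.24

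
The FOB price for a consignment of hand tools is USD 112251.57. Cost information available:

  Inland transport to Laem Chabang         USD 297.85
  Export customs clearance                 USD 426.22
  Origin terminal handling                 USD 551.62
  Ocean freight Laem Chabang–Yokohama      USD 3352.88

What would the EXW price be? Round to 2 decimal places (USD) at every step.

EXW price: USD 110975.88

Not relevant to the conversion: freight — on the buyer under both terms; not part of either seller's price.
From FOB to EXW, the seller no longer bears: inland to port, export clearance, origin terminal.
EXW price = 112251.57 − 297.85 − 426.22 − 551.62 = 110975.88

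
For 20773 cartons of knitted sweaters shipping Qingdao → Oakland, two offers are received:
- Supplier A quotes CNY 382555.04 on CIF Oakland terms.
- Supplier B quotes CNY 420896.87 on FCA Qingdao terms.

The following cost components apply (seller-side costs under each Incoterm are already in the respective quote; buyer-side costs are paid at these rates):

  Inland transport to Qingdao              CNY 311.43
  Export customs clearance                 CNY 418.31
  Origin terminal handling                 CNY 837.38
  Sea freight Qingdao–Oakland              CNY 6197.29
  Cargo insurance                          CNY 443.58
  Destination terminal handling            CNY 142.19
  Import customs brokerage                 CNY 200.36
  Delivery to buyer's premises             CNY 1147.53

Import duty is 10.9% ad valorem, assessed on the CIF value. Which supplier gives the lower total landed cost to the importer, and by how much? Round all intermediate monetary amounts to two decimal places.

Supplier A (CIF):
The CIF price already equals the CIF value: 382555.04
Import duty = 382555.04 × 10.9% = 41698.50
Buyer bears (A): 142.19 + 200.36 + 1147.53 = 1490.08
Landed cost (A) = invoice 382555.04 + 1490.08 + duty 41698.50 = 425743.62
Supplier B (FCA):
CIF value = FCA price + origin terminal + freight + insurance = 420896.87 + 837.38 + 6197.29 + 443.58 = 428375.12
Import duty = 428375.12 × 10.9% = 46692.89
Buyer bears (B): 837.38 + 6197.29 + 443.58 + 142.19 + 200.36 + 1147.53 = 8968.33
Landed cost (B) = invoice 420896.87 + 8968.33 + duty 46692.89 = 476558.09
Difference = |425743.62 − 476558.09| = 50814.47

Supplier A is cheaper by CNY 50814.47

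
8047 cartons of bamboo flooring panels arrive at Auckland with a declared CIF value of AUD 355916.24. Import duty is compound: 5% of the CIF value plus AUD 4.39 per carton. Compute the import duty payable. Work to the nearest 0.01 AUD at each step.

Ad valorem component: 355916.24 × 5% = 17795.81
Specific component: 8047 × 4.39 = 35326.33
Import duty = 17795.81 + 35326.33 = 53122.14

Import duty: AUD 53122.14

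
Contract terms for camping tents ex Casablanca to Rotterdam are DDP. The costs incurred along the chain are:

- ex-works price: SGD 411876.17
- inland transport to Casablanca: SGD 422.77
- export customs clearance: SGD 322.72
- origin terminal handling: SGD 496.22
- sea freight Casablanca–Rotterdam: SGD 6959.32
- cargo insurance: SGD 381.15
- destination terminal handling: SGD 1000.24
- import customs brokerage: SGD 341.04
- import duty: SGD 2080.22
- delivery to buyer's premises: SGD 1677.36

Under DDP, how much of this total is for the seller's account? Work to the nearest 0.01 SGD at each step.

DDP: the seller bears all costs including import duty.
Seller's account: goods 411876.17 + inland to port 422.77 + export clearance 322.72 + origin terminal 496.22 + freight 6959.32 + insurance 381.15 + destination terminal 1000.24 + brokerage 341.04 + duty 2080.22 + delivery 1677.36 = 425557.21
Buyer's account: 0.00

Seller's account: SGD 425557.21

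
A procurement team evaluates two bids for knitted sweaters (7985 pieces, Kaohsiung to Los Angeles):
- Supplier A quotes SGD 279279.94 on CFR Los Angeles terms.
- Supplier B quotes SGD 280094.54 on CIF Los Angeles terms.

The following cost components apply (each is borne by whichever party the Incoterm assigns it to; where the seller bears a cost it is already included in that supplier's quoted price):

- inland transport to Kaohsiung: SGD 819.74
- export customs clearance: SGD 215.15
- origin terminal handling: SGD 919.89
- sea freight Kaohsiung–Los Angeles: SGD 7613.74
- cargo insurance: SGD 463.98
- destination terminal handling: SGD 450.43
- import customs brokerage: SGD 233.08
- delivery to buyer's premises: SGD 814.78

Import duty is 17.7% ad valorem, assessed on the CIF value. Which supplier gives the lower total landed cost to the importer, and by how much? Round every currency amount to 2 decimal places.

Supplier A (CFR):
CIF value = CFR price + insurance = 279279.94 + 463.98 = 279743.92
Import duty = 279743.92 × 17.7% = 49514.67
Buyer bears (A): 463.98 + 450.43 + 233.08 + 814.78 = 1962.27
Landed cost (A) = invoice 279279.94 + 1962.27 + duty 49514.67 = 330756.88
Supplier B (CIF):
The CIF price already equals the CIF value: 280094.54
Import duty = 280094.54 × 17.7% = 49576.73
Buyer bears (B): 450.43 + 233.08 + 814.78 = 1498.29
Landed cost (B) = invoice 280094.54 + 1498.29 + duty 49576.73 = 331169.56
Difference = |330756.88 − 331169.56| = 412.68

Supplier A is cheaper by SGD 412.68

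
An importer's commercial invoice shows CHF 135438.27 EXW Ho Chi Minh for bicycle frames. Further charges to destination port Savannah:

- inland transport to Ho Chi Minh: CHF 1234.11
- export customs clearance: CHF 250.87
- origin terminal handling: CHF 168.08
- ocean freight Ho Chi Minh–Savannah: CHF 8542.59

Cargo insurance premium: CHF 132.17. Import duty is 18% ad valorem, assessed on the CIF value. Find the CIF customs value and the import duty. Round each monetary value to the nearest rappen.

CIF value: CHF 145766.09; import duty: CHF 26237.90

CIF = EXW price + pre-shipment costs + freight + insurance
CIF = 135438.27 + 1234.11 + 250.87 + 168.08 + 8542.59 + 132.17 = 145766.09
Import duty = 145766.09 × 18% = 26237.90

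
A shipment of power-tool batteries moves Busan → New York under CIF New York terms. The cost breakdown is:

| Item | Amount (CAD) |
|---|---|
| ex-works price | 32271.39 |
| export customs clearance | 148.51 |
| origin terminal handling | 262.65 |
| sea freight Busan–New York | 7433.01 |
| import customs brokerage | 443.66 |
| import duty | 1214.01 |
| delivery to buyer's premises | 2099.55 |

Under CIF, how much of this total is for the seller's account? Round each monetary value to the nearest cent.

CIF: the seller pays costs through ocean freight and marine insurance to the destination port.
Seller's account: goods 32271.39 + export clearance 148.51 + origin terminal 262.65 + freight 7433.01 = 40115.56
Buyer's account: brokerage 443.66 + duty 1214.01 + delivery 2099.55 = 3757.22

Seller's account: CAD 40115.56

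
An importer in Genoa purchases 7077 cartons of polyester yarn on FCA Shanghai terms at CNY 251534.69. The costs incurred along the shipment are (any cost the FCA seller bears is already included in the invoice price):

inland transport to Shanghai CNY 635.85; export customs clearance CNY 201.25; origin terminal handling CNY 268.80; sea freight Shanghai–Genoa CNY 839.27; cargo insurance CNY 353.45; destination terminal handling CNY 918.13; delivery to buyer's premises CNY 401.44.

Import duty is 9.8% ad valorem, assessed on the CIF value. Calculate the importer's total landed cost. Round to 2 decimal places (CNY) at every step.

FCA: the seller delivers export-cleared goods to the carrier; the buyer bears costs from that point.
Already in the invoice (seller's account under FCA): inland to port, export clearance — exclude.
CIF value = FCA price + origin terminal + freight + insurance = 251534.69 + 268.80 + 839.27 + 353.45 = 252996.21
Import duty = 252996.21 × 9.8% = 24793.63
Buyer bears: origin terminal 268.80 + freight 839.27 + insurance 353.45 + destination terminal 918.13 + delivery 401.44 + duty 24793.63 = 27574.72
Landed cost = invoice 251534.69 + 27574.72 = 279109.41

Total landed cost: CNY 279109.41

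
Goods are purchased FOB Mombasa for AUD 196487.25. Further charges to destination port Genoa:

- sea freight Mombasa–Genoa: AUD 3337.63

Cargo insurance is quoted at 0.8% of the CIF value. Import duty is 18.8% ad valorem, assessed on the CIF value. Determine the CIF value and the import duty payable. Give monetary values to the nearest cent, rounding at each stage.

CIF value: AUD 201436.37; import duty: AUD 37870.04

Let C be the CIF value. C = FOB price + freight + 0.8% × C
C − 0.8% × C = 196487.25 + 3337.63
0.992 × C = 199824.88
C = 199824.88 / 0.992 = 201436.37
Insurance premium = 0.8% × 201436.37 = 1611.49
Import duty = 201436.37 × 18.8% = 37870.04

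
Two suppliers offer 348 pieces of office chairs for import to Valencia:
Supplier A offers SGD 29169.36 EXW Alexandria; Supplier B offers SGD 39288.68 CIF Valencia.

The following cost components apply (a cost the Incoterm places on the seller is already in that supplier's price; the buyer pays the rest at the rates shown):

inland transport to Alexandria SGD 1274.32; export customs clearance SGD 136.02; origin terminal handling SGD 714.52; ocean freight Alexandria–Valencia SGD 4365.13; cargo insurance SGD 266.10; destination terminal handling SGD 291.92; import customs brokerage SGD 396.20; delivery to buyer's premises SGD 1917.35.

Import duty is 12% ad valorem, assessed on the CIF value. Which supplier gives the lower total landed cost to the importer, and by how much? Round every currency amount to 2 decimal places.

Supplier A is cheaper by SGD 3766.82

Supplier A (EXW):
CIF value = EXW price + inland to port + export clearance + origin terminal + freight + insurance = 29169.36 + 1274.32 + 136.02 + 714.52 + 4365.13 + 266.10 = 35925.45
Import duty = 35925.45 × 12% = 4311.05
Buyer bears (A): 1274.32 + 136.02 + 714.52 + 4365.13 + 266.10 + 291.92 + 396.20 + 1917.35 = 9361.56
Landed cost (A) = invoice 29169.36 + 9361.56 + duty 4311.05 = 42841.97
Supplier B (CIF):
The CIF price already equals the CIF value: 39288.68
Import duty = 39288.68 × 12% = 4714.64
Buyer bears (B): 291.92 + 396.20 + 1917.35 = 2605.47
Landed cost (B) = invoice 39288.68 + 2605.47 + duty 4714.64 = 46608.79
Difference = |42841.97 − 46608.79| = 3766.82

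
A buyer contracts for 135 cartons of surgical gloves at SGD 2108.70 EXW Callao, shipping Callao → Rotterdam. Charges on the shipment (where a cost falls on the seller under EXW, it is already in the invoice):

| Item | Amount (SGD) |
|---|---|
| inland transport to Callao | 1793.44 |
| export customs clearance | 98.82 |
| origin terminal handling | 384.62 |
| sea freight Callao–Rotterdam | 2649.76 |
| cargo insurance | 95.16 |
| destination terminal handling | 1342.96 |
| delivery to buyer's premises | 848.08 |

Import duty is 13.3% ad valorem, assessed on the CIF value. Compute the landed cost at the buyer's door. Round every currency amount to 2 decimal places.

EXW: the seller makes goods available at their premises; the buyer bears all onward costs.
CIF value = EXW price + inland to port + export clearance + origin terminal + freight + insurance = 2108.70 + 1793.44 + 98.82 + 384.62 + 2649.76 + 95.16 = 7130.50
Import duty = 7130.50 × 13.3% = 948.36
Buyer bears: inland to port 1793.44 + export clearance 98.82 + origin terminal 384.62 + freight 2649.76 + insurance 95.16 + destination terminal 1342.96 + delivery 848.08 + duty 948.36 = 8161.20
Landed cost = invoice 2108.70 + 8161.20 = 10269.90

Total landed cost: SGD 10269.90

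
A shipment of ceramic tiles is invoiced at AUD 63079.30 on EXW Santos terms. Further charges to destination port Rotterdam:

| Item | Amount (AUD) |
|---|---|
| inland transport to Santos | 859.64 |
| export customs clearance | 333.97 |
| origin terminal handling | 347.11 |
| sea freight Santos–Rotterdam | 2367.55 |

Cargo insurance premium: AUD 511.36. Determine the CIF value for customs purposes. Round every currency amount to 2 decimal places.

CIF = EXW price + pre-shipment costs + freight + insurance
CIF = 63079.30 + 859.64 + 333.97 + 347.11 + 2367.55 + 511.36 = 67498.93

CIF value: AUD 67498.93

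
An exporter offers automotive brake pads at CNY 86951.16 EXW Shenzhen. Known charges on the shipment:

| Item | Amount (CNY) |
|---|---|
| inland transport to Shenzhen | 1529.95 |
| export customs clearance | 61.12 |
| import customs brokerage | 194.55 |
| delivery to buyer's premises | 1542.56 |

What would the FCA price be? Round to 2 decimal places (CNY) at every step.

Not relevant to the conversion: brokerage, delivery — on the buyer under both terms; not part of either seller's price.
From EXW to FCA, the seller additionally bears: inland to port, export clearance.
FCA price = 86951.16 + 1529.95 + 61.12 = 88542.23

FCA price: CNY 88542.23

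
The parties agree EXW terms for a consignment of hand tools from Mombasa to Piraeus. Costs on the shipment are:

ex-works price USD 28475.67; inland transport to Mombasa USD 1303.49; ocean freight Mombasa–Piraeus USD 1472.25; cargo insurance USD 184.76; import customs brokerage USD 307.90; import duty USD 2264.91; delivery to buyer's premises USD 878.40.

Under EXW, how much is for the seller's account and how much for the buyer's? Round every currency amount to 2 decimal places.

EXW: the seller makes goods available at their premises; the buyer bears all onward costs.
Seller's account: goods 28475.67 = 28475.67
Buyer's account: inland to port 1303.49 + freight 1472.25 + insurance 184.76 + brokerage 307.90 + duty 2264.91 + delivery 878.40 = 6411.71

Seller: USD 28475.67; buyer: USD 6411.71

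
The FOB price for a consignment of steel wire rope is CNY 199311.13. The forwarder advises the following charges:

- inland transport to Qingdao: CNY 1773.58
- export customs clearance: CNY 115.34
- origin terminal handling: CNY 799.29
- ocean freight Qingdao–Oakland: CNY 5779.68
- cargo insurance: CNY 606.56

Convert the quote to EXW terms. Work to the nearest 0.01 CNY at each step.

EXW price: CNY 196622.92

Not relevant to the conversion: insurance, freight — on the buyer under both terms; not part of either seller's price.
From FOB to EXW, the seller no longer bears: inland to port, export clearance, origin terminal.
EXW price = 199311.13 − 1773.58 − 115.34 − 799.29 = 196622.92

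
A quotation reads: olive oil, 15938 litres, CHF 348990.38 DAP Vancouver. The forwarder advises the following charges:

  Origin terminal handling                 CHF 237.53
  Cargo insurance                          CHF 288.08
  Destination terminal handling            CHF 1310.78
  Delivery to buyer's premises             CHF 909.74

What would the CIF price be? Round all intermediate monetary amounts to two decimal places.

CIF price: CHF 346769.86

Not relevant to the conversion: origin terminal, insurance — on the seller under both DAP and CIF; already in the DAP price and stays in the CIF price.
From DAP to CIF, the seller no longer bears: destination terminal, delivery.
CIF price = 348990.38 − 1310.78 − 909.74 = 346769.86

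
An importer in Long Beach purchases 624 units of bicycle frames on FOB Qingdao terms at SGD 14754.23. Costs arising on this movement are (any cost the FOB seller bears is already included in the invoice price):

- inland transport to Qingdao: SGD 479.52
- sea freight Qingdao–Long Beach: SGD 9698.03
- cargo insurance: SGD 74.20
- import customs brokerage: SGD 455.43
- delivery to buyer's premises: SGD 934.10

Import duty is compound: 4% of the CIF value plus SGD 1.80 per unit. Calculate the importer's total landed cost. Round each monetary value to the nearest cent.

Total landed cost: SGD 28020.25

FOB: the seller bears costs until goods are on board at the origin port; the buyer bears freight, insurance and all costs thereafter.
Already in the invoice (seller's account under FOB): inland to port — exclude.
CIF value = FOB price + freight + insurance = 14754.23 + 9698.03 + 74.20 = 24526.46
Ad valorem component: 24526.46 × 4% = 981.06
Specific component: 624 × 1.80 = 1123.20
Import duty = 981.06 + 1123.20 = 2104.26
Buyer bears: freight 9698.03 + insurance 74.20 + brokerage 455.43 + delivery 934.10 + duty 2104.26 = 13266.02
Landed cost = invoice 14754.23 + 13266.02 = 28020.25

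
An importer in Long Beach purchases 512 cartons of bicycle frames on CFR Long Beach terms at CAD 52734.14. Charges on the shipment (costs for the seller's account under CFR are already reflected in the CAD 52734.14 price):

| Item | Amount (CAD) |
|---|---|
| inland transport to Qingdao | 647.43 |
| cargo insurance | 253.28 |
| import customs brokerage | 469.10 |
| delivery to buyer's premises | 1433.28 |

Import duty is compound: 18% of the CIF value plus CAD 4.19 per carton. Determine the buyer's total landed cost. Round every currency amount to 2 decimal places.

CFR: the seller pays costs through ocean freight to the destination port, but not insurance.
Already in the invoice (seller's account under CFR): inland to port — exclude.
CIF value = CFR price + insurance = 52734.14 + 253.28 = 52987.42
Ad valorem component: 52987.42 × 18% = 9537.74
Specific component: 512 × 4.19 = 2145.28
Import duty = 9537.74 + 2145.28 = 11683.02
Buyer bears: insurance 253.28 + brokerage 469.10 + delivery 1433.28 + duty 11683.02 = 13838.68
Landed cost = invoice 52734.14 + 13838.68 = 66572.82

Total landed cost: CAD 66572.82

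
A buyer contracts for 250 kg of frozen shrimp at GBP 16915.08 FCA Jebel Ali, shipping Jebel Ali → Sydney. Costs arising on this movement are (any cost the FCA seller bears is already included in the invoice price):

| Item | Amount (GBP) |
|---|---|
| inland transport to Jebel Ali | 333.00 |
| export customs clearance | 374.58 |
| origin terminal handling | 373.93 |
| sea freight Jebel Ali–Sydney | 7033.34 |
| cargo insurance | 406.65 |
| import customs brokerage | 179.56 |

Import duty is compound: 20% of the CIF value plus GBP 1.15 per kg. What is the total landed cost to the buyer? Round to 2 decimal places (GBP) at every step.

Total landed cost: GBP 30141.86

FCA: the seller delivers export-cleared goods to the carrier; the buyer bears costs from that point.
Already in the invoice (seller's account under FCA): inland to port, export clearance — exclude.
CIF value = FCA price + origin terminal + freight + insurance = 16915.08 + 373.93 + 7033.34 + 406.65 = 24729.00
Ad valorem component: 24729.00 × 20% = 4945.80
Specific component: 250 × 1.15 = 287.50
Import duty = 4945.80 + 287.50 = 5233.30
Buyer bears: origin terminal 373.93 + freight 7033.34 + insurance 406.65 + brokerage 179.56 + duty 5233.30 = 13226.78
Landed cost = invoice 16915.08 + 13226.78 = 30141.86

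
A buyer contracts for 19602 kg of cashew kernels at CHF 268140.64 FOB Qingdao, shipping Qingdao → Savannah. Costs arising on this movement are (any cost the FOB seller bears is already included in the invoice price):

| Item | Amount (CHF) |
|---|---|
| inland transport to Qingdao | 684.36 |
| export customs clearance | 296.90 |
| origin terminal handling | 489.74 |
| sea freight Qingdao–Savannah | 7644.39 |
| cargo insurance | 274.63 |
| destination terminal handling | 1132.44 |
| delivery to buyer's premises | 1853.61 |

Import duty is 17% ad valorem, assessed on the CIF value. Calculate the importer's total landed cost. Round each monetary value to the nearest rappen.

FOB: the seller bears costs until goods are on board at the origin port; the buyer bears freight, insurance and all costs thereafter.
Already in the invoice (seller's account under FOB): inland to port, export clearance, origin terminal — exclude.
CIF value = FOB price + freight + insurance = 268140.64 + 7644.39 + 274.63 = 276059.66
Import duty = 276059.66 × 17% = 46930.14
Buyer bears: freight 7644.39 + insurance 274.63 + destination terminal 1132.44 + delivery 1853.61 + duty 46930.14 = 57835.21
Landed cost = invoice 268140.64 + 57835.21 = 325975.85

Total landed cost: CHF 325975.85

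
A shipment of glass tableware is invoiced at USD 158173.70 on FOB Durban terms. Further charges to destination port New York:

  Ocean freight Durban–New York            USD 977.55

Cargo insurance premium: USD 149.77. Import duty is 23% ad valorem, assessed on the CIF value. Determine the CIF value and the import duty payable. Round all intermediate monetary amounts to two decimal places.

CIF = FOB price + freight + insurance
CIF = 158173.70 + 977.55 + 149.77 = 159301.02
Import duty = 159301.02 × 23% = 36639.23

CIF value: USD 159301.02; import duty: USD 36639.23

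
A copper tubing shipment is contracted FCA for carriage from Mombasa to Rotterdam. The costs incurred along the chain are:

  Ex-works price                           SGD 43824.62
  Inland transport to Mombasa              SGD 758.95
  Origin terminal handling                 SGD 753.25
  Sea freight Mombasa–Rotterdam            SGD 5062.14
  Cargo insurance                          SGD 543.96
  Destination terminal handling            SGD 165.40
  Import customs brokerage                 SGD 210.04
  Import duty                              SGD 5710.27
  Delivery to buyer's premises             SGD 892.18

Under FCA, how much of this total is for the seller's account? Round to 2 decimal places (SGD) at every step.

FCA: the seller delivers export-cleared goods to the carrier; the buyer bears costs from that point.
Seller's account: goods 43824.62 + inland to port 758.95 = 44583.57
Buyer's account: origin terminal 753.25 + freight 5062.14 + insurance 543.96 + destination terminal 165.40 + brokerage 210.04 + duty 5710.27 + delivery 892.18 = 13337.24

Seller's account: SGD 44583.57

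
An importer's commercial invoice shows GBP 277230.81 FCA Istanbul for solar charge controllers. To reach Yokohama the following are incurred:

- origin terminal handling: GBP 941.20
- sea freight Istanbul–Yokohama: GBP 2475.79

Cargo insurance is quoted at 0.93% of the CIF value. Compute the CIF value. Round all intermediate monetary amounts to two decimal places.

CIF value: GBP 283282.33

Let C be the CIF value. C = FCA price + pre-shipment costs + freight + 0.93% × C
C − 0.93% × C = 277230.81 + 941.20 + 2475.79
0.9907 × C = 280647.80
C = 280647.80 / 0.9907 = 283282.33
Insurance premium = 0.93% × 283282.33 = 2634.53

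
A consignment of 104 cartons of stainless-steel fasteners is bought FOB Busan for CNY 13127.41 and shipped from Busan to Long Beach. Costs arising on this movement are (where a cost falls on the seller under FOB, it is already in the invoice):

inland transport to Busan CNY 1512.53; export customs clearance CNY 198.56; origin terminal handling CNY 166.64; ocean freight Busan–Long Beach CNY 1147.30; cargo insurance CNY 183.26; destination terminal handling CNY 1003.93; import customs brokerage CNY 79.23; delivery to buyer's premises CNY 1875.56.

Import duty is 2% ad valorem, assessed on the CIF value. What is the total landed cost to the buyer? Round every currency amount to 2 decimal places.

FOB: the seller bears costs until goods are on board at the origin port; the buyer bears freight, insurance and all costs thereafter.
Already in the invoice (seller's account under FOB): inland to port, export clearance, origin terminal — exclude.
CIF value = FOB price + freight + insurance = 13127.41 + 1147.30 + 183.26 = 14457.97
Import duty = 14457.97 × 2% = 289.16
Buyer bears: freight 1147.30 + insurance 183.26 + destination terminal 1003.93 + brokerage 79.23 + delivery 1875.56 + duty 289.16 = 4578.44
Landed cost = invoice 13127.41 + 4578.44 = 17705.85

Total landed cost: CNY 17705.85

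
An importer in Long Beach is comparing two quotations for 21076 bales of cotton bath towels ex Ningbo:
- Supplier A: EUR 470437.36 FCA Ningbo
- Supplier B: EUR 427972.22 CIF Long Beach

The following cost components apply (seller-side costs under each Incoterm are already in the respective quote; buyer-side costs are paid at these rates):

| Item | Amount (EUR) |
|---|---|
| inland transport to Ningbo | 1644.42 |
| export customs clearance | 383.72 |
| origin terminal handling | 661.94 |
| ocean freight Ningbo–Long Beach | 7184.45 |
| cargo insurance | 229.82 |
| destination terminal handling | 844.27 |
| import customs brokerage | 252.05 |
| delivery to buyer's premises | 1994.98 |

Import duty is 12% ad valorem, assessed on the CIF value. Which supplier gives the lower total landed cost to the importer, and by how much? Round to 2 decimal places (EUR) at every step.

Supplier A (FCA):
CIF value = FCA price + origin terminal + freight + insurance = 470437.36 + 661.94 + 7184.45 + 229.82 = 478513.57
Import duty = 478513.57 × 12% = 57421.63
Buyer bears (A): 661.94 + 7184.45 + 229.82 + 844.27 + 252.05 + 1994.98 = 11167.51
Landed cost (A) = invoice 470437.36 + 11167.51 + duty 57421.63 = 539026.50
Supplier B (CIF):
The CIF price already equals the CIF value: 427972.22
Import duty = 427972.22 × 12% = 51356.67
Buyer bears (B): 844.27 + 252.05 + 1994.98 = 3091.30
Landed cost (B) = invoice 427972.22 + 3091.30 + duty 51356.67 = 482420.19
Difference = |539026.50 − 482420.19| = 56606.31

Supplier B is cheaper by EUR 56606.31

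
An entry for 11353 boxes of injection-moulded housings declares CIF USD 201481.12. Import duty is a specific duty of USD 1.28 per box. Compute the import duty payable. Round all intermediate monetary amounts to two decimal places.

Import duty = 11353 × 1.28 = 14531.84

Import duty: USD 14531.84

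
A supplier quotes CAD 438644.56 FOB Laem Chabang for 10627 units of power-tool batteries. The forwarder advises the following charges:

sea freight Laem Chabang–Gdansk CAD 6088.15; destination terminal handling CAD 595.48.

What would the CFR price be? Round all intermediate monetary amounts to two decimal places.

Not relevant to the conversion: destination terminal — on the buyer under both terms; not part of either seller's price.
From FOB to CFR, the seller additionally bears: freight.
CFR price = 438644.56 + 6088.15 = 444732.71

CFR price: CAD 444732.71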